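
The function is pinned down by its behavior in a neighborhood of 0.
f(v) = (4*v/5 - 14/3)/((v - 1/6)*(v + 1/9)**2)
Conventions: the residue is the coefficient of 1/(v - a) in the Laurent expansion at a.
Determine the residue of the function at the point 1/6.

At the order-1 pole 1/6 set g(v) = (v - (1/6))*f(v) = (4*v/5 - 14/3)/(v + 1/9)**2.
Simple pole: residue = g(a) at a = 1/6, which is -7344/125.

The residue is -7344/125.


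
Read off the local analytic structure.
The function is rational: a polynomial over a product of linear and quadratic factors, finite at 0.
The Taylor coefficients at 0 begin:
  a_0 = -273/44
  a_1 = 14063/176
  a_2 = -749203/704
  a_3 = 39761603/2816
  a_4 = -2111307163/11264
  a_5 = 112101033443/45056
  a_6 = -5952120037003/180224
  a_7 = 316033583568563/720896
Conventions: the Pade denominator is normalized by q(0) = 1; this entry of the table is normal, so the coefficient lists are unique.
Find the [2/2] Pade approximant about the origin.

The Pade approximant has numerator coefficients [-273/44, 4192629/484742, 52600835/63985944]; denominator coefficients [1, 33401231/2908452, -138195121/5816904].

Taylor coefficients needed (read off): a_0 = -273/44, a_1 = 14063/176, a_2 = -749203/704, a_3 = 39761603/2816, a_4 = -2111307163/11264.
Write the denominator as Q(σ) = 1 + q1*σ + q2*σ^2. Requiring Q*f - P = O(σ^5) with deg P <= 2 kills the coefficients of σ^3..σ^4 in Q*f:
  σ^3: a_3 + q1*a_2 + q2*a_1 = 0, i.e. 39761603/2816 + (-749203/704)*q1 + (14063/176)*q2 = 0.
  σ^4: a_4 + q1*a_3 + q2*a_2 = 0, i.e. -2111307163/11264 + (39761603/2816)*q1 + (-749203/704)*q2 = 0.
Solving this linear system: q1 = 33401231/2908452, q2 = -138195121/5816904.
The numerator is Q*f truncated at degree 2: P0 = a_0 = -273/44; P1 = a_1 + q1*a_0 = 4192629/484742; P2 = a_2 + q1*a_1 + q2*a_0 = 52600835/63985944.


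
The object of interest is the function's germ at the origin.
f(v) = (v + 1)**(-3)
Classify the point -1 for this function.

The point is a pole of order 3.

The denominator factor v + 1 vanishes at -1 and appears to the power 3; the numerator there equals 1, nonzero, and no other factor vanishes.
Hence a pole whose order is the multiplicity, 3.


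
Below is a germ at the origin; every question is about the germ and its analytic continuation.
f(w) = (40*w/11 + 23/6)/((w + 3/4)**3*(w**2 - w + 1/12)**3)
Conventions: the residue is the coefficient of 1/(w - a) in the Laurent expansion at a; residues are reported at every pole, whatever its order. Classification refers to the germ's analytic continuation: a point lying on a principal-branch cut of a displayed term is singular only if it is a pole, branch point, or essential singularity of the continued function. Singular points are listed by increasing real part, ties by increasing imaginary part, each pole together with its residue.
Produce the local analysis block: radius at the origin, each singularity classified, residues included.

Radius of convergence at 0: 1/2 - (1/6)*sqrt(6).
At -3/4: a pole of order 3; residue 209971740672/14851376177.
At 1/2 - (1/6)*sqrt(6): a pole of order 3; residue -104985870336/14851376177 - (304944312600/14851376177)*sqrt(6).
At 1/2 + (1/6)*sqrt(6): a pole of order 3; residue -104985870336/14851376177 + (304944312600/14851376177)*sqrt(6).

Denominator factor (w**2 - w + 1/12)^3: discriminant 2/3, real irrational roots 1/2 + (1/6)*sqrt(6) and 1/2 - (1/6)*sqrt(6); poles of order 3, moduli 1/2 + (1/6)*sqrt(6) and 1/2 - (1/6)*sqrt(6).
Denominator factor (w + 3/4)^3: pole of order 3 at -3/4, modulus 3/4.
The radius of convergence is the smallest modulus among the singular points: 1/2 - (1/6)*sqrt(6).
At the order-3 pole -3/4 set g(w) = (w - (-3/4))^3*f(w) = (40*w/11 + 23/6)/(w**2 - w + 1/12)**3.
Order-3 pole: residue = g''(a)/2; g''(-3/4) = 419943481344/14851376177, so the residue is 209971740672/14851376177.
The factor w**2 - w + 1/12 splits as (w - a)(w - a') with a = 1/2 - (1/6)*sqrt(6), a' = 1/2 + (1/6)*sqrt(6). At the order-3 pole a set g(w) = (w - a)^3*f(w) = [(40*w/11 + 23/6)/(w + 3/4)**3] / (w - a')^3.
Order-3 pole: residue = g''(a)/2; g''(1/2 - (1/6)*sqrt(6)) = -209971740672/14851376177 - (609888625200/14851376177)*sqrt(6), so the residue is -104985870336/14851376177 - (304944312600/14851376177)*sqrt(6).
The factor w**2 - w + 1/12 splits as (w - a)(w - a') with a = 1/2 + (1/6)*sqrt(6), a' = 1/2 - (1/6)*sqrt(6). At the order-3 pole a set g(w) = (w - a)^3*f(w) = [(40*w/11 + 23/6)/(w + 3/4)**3] / (w - a')^3.
Order-3 pole: residue = g''(a)/2; g''(1/2 + (1/6)*sqrt(6)) = -209971740672/14851376177 + (609888625200/14851376177)*sqrt(6), so the residue is -104985870336/14851376177 + (304944312600/14851376177)*sqrt(6).
List the singular points by increasing real part (a conjugate pair: the negative imaginary part first).


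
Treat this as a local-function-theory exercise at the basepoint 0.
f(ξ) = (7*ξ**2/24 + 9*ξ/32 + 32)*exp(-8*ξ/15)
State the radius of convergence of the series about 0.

The factor exp(-8*ξ/15) is entire and contributes no finite singular point.
The polynomial part has no poles.
No finite singular points: the Taylor series at 0 converges everywhere.

The radius of convergence is infinite.


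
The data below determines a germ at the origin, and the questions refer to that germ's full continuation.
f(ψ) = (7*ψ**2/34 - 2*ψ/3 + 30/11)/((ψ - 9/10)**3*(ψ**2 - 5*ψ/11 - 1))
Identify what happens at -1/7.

The point is a regular point.

Denominator factors: ψ - 9/10 = -73/70 at ψ = -1/7; ψ**2 - 5*ψ/11 - 1 = -493/539 at ψ = -1/7 — none vanishes.
So the germ continues analytically to -1/7.


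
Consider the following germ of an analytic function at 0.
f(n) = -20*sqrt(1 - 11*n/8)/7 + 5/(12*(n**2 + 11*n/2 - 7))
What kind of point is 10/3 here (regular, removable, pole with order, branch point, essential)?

The point is a regular point.

Denominator factors: n**2 + 11*n/2 - 7 = 202/9 at n = 10/3 — none vanishes.
Branch term sqrt(1 - n/(8/11)): argument at 10/3 is -43/12, nonzero, so 10/3 is not its branch point (a point on a principal cut is still regular for the continued germ).
So the germ continues analytically to 10/3.


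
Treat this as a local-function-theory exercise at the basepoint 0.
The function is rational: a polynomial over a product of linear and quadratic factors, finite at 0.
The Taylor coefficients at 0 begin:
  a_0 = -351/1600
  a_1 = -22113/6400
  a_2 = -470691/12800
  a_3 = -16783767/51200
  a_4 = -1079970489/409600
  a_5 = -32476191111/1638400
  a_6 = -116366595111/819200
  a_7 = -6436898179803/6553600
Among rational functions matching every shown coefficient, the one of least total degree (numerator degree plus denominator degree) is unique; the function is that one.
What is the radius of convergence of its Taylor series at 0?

The radius of convergence is -7/2 + (1/6)*sqrt(489).

No rational of total degree below 6 reproduces all 8 coefficients; solving the [0/6] Pade equations on them gives f(ζ) = 13/(25*(ζ**2 + 7*ζ - 4/3)**3), whose expansion matches every shown term.
Denominator factor (ζ**2 + 7*ζ - 4/3)^3: discriminant 163/3, real irrational roots -7/2 + (1/6)*sqrt(489) and -7/2 - (1/6)*sqrt(489); poles of order 3, moduli -7/2 + (1/6)*sqrt(489) and 7/2 + (1/6)*sqrt(489).
The radius of convergence is the smallest modulus among the singular points: -7/2 + (1/6)*sqrt(489).


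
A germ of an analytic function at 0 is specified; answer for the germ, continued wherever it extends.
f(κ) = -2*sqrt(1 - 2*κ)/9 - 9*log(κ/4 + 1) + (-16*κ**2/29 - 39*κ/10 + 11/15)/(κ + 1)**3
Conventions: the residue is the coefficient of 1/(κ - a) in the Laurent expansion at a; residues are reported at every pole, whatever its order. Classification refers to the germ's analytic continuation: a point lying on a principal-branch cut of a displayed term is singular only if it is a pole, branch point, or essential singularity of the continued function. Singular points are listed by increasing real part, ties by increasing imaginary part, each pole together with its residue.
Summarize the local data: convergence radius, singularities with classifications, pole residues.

Denominator factor (κ + 1)^3: pole of order 3 at -1, modulus 1.
Branch term (-9)*log(1 - κ/(-4)): its argument vanishes at κ = -4, a logarithmic branch point, modulus 4.
Branch term (-2/9)*sqrt(1 - κ/(1/2)): its argument vanishes at κ = 1/2, a square-root branch point, modulus 1/2.
The radius of convergence is the smallest modulus among the singular points: 1/2.
The branch terms are analytic at -1 and contribute nothing to the residue; only the rational part matters.
At the order-3 pole -1 set g(κ) = (κ - (-1))^3*(rational part) = -16*κ**2/29 - 39*κ/10 + 11/15.
Order-3 pole: residue = g''(a)/2; g''(-1) = -32/29, so the residue is -16/29.
List the singular points by increasing real part (a conjugate pair: the negative imaginary part first).

Radius of convergence at 0: 1/2.
At -4: a logarithmic branch point.
At -1: a pole of order 3; residue -16/29.
At 1/2: an algebraic (square-root) branch point.


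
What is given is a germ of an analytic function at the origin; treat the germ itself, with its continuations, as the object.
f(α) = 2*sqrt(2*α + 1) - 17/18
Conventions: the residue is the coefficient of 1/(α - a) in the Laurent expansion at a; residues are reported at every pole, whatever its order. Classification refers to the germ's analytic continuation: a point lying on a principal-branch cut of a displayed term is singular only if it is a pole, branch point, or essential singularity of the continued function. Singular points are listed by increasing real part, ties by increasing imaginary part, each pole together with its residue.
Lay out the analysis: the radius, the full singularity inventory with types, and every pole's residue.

Radius of convergence at 0: 1/2.
At -1/2: an algebraic (square-root) branch point.

Branch term (2)*sqrt(1 - α/(-1/2)): its argument vanishes at α = -1/2, a square-root branch point, modulus 1/2.
The radius of convergence is the smallest modulus among the singular points: 1/2.


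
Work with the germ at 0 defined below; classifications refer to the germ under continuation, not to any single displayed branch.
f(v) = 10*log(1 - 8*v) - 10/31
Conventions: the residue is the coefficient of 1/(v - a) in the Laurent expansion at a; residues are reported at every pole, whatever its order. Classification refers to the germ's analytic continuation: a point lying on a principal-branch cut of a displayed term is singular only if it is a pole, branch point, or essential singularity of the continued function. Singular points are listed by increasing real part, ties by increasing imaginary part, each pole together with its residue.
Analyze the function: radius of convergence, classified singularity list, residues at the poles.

Radius of convergence at 0: 1/8.
At 1/8: a logarithmic branch point.

Branch term (10)*log(1 - v/(1/8)): its argument vanishes at v = 1/8, a logarithmic branch point, modulus 1/8.
The radius of convergence is the smallest modulus among the singular points: 1/8.


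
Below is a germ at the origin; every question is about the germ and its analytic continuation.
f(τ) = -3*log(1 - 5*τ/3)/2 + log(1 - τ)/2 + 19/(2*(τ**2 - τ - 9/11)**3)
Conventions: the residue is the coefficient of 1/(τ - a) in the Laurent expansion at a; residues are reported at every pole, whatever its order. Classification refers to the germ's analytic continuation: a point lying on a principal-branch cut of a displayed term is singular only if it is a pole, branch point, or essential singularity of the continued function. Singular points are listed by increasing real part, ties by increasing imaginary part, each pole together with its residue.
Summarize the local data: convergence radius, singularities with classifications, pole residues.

Radius of convergence at 0: -1/2 + (1/22)*sqrt(517).
At 1/2 - (1/22)*sqrt(517): a pole of order 3; residue -(6897/103823)*sqrt(517).
At 3/5: a logarithmic branch point.
At 1: a logarithmic branch point.
At 1/2 + (1/22)*sqrt(517): a pole of order 3; residue (6897/103823)*sqrt(517).

Denominator factor (τ**2 - τ - 9/11)^3: discriminant 47/11, real irrational roots 1/2 + (1/22)*sqrt(517) and 1/2 - (1/22)*sqrt(517); poles of order 3, moduli 1/2 + (1/22)*sqrt(517) and -1/2 + (1/22)*sqrt(517).
Branch term (1/2)*log(1 - τ/(1)): its argument vanishes at τ = 1, a logarithmic branch point, modulus 1.
Branch term (-3/2)*log(1 - τ/(3/5)): its argument vanishes at τ = 3/5, a logarithmic branch point, modulus 3/5.
The radius of convergence is the smallest modulus among the singular points: -1/2 + (1/22)*sqrt(517).
The branch terms are analytic at 1/2 - (1/22)*sqrt(517) and contribute nothing to the residue; only the rational part matters.
The factor τ**2 - τ - 9/11 splits as (τ - a)(τ - a') with a = 1/2 - (1/22)*sqrt(517), a' = 1/2 + (1/22)*sqrt(517). At the order-3 pole a set g(τ) = (τ - a)^3*(rational part) = [19/2] / (τ - a')^3.
Order-3 pole: residue = g''(a)/2; g''(1/2 - (1/22)*sqrt(517)) = -(13794/103823)*sqrt(517), so the residue is -(6897/103823)*sqrt(517).
The branch terms are analytic at 1/2 + (1/22)*sqrt(517) and contribute nothing to the residue; only the rational part matters.
The factor τ**2 - τ - 9/11 splits as (τ - a)(τ - a') with a = 1/2 + (1/22)*sqrt(517), a' = 1/2 - (1/22)*sqrt(517). At the order-3 pole a set g(τ) = (τ - a)^3*(rational part) = [19/2] / (τ - a')^3.
Order-3 pole: residue = g''(a)/2; g''(1/2 + (1/22)*sqrt(517)) = (13794/103823)*sqrt(517), so the residue is (6897/103823)*sqrt(517).
List the singular points by increasing real part (a conjugate pair: the negative imaginary part first).


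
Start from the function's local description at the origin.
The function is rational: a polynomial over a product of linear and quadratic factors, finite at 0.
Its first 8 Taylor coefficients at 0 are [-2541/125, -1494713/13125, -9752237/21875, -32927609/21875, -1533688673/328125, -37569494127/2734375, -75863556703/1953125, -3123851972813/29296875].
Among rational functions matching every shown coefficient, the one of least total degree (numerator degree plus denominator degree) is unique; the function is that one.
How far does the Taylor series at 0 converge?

No rational of total degree below 5 reproduces all 8 coefficients; solving the [2/3] Pade equations on them gives f(τ) = (-τ**2 - 40*τ/21 + 21/11)/(τ - 5/11)**3, whose expansion matches every shown term.
Denominator factor (τ - 5/11)^3: pole of order 3 at 5/11, modulus 5/11.
The radius of convergence is the smallest modulus among the singular points: 5/11.

The radius of convergence is 5/11.


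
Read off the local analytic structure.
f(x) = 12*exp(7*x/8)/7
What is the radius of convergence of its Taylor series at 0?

The factor exp(7*x/8) is entire and contributes no finite singular point.
The polynomial part has no poles.
No finite singular points: the Taylor series at 0 converges everywhere.

The radius of convergence is infinite.


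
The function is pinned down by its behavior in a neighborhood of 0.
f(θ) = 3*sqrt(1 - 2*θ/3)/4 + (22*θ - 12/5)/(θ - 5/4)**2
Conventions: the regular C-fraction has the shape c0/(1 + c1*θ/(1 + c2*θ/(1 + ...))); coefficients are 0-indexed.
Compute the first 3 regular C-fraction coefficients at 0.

Taylor coefficients (expand at 0): a_0 = -393/500, a_1 = 28431/2500, a_2 = 1465291/75000.
c0 = a_0 = -393/500. Peel one level at a time: if S = 1 + c*θ/S' with S'(0) = 1, then c is the θ-coefficient of S and S' = c*θ/(S - 1).
S_1 = c0/f = 1 + (9477/655)*θ + (1808596643/7722450)*θ^2 + ...; c1 = 9477/655.
S_2 = c1*θ/(S_1 - 1) = 1 + (-1808596643/111733830)*θ + ...; c2 = -1808596643/111733830.

The regular C-fraction coefficients are [-393/500, 9477/655, -1808596643/111733830].


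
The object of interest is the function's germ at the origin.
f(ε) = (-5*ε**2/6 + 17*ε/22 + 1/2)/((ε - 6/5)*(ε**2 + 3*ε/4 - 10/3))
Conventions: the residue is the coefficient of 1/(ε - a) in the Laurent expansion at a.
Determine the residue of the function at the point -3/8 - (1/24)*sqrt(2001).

The residue is -5945/19668 - (11685/4372852)*sqrt(2001).


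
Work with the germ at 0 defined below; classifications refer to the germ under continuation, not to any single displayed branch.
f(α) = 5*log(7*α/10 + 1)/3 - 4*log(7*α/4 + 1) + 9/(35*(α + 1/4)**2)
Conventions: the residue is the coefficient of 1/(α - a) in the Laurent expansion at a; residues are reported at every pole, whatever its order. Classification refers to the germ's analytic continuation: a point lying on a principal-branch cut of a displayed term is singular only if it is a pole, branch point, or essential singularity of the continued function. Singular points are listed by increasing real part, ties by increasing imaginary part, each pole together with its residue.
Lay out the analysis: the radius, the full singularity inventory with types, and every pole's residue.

Denominator factor (α + 1/4)^2: pole of order 2 at -1/4, modulus 1/4.
Branch term (-4)*log(1 - α/(-4/7)): its argument vanishes at α = -4/7, a logarithmic branch point, modulus 4/7.
Branch term (5/3)*log(1 - α/(-10/7)): its argument vanishes at α = -10/7, a logarithmic branch point, modulus 10/7.
The radius of convergence is the smallest modulus among the singular points: 1/4.
The branch terms are analytic at -1/4 and contribute nothing to the residue; only the rational part matters.
At the order-2 pole -1/4 set g(α) = (α - (-1/4))^2*(rational part) = 9/35.
Order-2 pole: residue = g'(a); g'(-1/4) = 0, so the residue is 0.
List the singular points by increasing real part (a conjugate pair: the negative imaginary part first).

Radius of convergence at 0: 1/4.
At -10/7: a logarithmic branch point.
At -4/7: a logarithmic branch point.
At -1/4: a pole of order 2; residue 0.


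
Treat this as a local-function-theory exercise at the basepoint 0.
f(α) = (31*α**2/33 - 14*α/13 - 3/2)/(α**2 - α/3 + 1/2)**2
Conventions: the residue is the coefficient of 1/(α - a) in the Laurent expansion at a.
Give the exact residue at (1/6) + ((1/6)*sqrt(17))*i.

The residue is ((9342/41327)*sqrt(17))*i.

The factor α**2 - α/3 + 1/2 splits as (α - a)(α - a') with a = (1/6) + ((1/6)*sqrt(17))*i, a' = (1/6) - ((1/6)*sqrt(17))*i. At the order-2 pole a set g(α) = (α - a)^2*f(α) = [31*α**2/33 - 14*α/13 - 3/2] / (α - a')^2.
Order-2 pole: residue = g'(a); g'((1/6) + ((1/6)*sqrt(17))*i) = ((9342/41327)*sqrt(17))*i, so the residue is ((9342/41327)*sqrt(17))*i.


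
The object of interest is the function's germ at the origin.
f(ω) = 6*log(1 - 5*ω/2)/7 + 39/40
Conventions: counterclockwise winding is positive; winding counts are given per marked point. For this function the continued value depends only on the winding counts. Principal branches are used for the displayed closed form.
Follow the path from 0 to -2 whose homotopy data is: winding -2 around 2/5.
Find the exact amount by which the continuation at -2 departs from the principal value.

Continued minus principal equals -(24/7)*pi*i.

The rational part is single-valued and drops out of the difference; each branch term changes only by its own monodromy.
(6/7)*log(1 - ω/(2/5)): each positive loop around 2/5 adds 2*pi*i to the log, so winding -2 contributes (6/7)*(-2)*2*pi*i = -(24/7)*pi*i.
Summing the contributions at ω = -2 gives -(24/7)*pi*i.


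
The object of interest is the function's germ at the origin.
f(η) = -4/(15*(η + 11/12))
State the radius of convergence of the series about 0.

The radius of convergence is 11/12.

Denominator factor (η + 11/12): pole of order 1 at -11/12, modulus 11/12.
The radius of convergence is the smallest modulus among the singular points: 11/12.


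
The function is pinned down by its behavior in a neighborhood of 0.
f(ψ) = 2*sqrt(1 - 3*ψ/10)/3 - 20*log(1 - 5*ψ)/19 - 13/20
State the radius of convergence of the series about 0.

Branch term (-20/19)*log(1 - ψ/(1/5)): its argument vanishes at ψ = 1/5, a logarithmic branch point, modulus 1/5.
Branch term (2/3)*sqrt(1 - ψ/(10/3)): its argument vanishes at ψ = 10/3, a square-root branch point, modulus 10/3.
The radius of convergence is the smallest modulus among the singular points: 1/5.

The radius of convergence is 1/5.


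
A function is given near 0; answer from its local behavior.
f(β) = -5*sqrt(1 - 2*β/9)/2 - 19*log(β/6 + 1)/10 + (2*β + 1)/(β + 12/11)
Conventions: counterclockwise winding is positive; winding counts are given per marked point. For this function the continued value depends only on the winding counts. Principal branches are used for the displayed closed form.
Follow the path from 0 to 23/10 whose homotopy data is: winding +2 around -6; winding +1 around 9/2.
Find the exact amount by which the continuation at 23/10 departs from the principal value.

Continued minus principal equals ((1/3)*sqrt(110)) - ((38/5)*pi)*i.

The rational part is single-valued and drops out of the difference; each branch term changes only by its own monodromy.
(-5/2)*sqrt(1 - β/(9/2)): winding +1 is odd, the square root flips sign, contributing -2*(-5/2)*sqrt(1 - (23/10)/(9/2)) = -2*(-5/2)*sqrt(22/45) = (1/3)*sqrt(110).
(-19/10)*log(1 - β/(-6)): each positive loop around -6 adds 2*pi*i to the log, so winding +2 contributes (-19/10)*(2)*2*pi*i = -(38/5)*pi*i.
Summing the contributions at β = 23/10 gives ((1/3)*sqrt(110)) - ((38/5)*pi)*i.


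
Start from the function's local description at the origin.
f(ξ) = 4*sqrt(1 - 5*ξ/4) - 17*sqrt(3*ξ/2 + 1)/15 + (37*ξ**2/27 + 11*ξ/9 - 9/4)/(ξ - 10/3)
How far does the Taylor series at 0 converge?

The radius of convergence is 2/3.

Denominator factor (ξ - 10/3): pole of order 1 at 10/3, modulus 10/3.
Branch term (-17/15)*sqrt(1 - ξ/(-2/3)): its argument vanishes at ξ = -2/3, a square-root branch point, modulus 2/3.
Branch term (4)*sqrt(1 - ξ/(4/5)): its argument vanishes at ξ = 4/5, a square-root branch point, modulus 4/5.
The radius of convergence is the smallest modulus among the singular points: 2/3.


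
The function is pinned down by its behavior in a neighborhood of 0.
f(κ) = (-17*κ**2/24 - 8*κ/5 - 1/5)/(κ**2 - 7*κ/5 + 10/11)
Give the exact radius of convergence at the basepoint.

The radius of convergence is (1/11)*sqrt(110).

Denominator factor (κ**2 - 7*κ/5 + 10/11): discriminant -461/275, complex-conjugate roots (7/10) + ((1/110)*sqrt(5071))*i and (7/10) - ((1/110)*sqrt(5071))*i; poles of order 1, moduli (1/11)*sqrt(110) and (1/11)*sqrt(110).
The radius of convergence is the smallest modulus among the singular points: (1/11)*sqrt(110).


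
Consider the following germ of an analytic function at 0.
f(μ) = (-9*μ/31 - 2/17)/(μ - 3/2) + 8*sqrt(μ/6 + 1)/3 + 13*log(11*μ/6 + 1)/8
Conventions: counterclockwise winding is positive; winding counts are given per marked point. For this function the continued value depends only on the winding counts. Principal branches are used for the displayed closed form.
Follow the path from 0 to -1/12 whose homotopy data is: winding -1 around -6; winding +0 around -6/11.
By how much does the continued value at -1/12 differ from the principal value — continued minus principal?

Continued minus principal equals -(4/9)*sqrt(142).

The rational part is single-valued and drops out of the difference; each branch term changes only by its own monodromy.
(8/3)*sqrt(1 - μ/(-6)): winding -1 is odd, the square root flips sign, contributing -2*(8/3)*sqrt(1 - (-1/12)/(-6)) = -2*(8/3)*sqrt(71/72) = -(4/9)*sqrt(142).
(13/8)*log(1 - μ/(-6/11)): winding 0 around -6/11, so this term returns to its principal value, contribution 0.
Summing the contributions at μ = -1/12 gives -(4/9)*sqrt(142).


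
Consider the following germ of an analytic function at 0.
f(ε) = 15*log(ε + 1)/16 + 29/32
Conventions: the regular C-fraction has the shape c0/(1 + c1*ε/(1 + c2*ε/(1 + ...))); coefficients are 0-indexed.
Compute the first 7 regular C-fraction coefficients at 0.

The regular C-fraction coefficients are [29/32, -30/29, 89/58, 29/534, 119/267, 89/595, 417/1190].

Taylor coefficients (expand at 0): a_0 = 29/32, a_1 = 15/16, a_2 = -15/32, a_3 = 5/16, a_4 = -15/64, a_5 = 3/16, a_6 = -5/32.
c0 = a_0 = 29/32. Peel one level at a time: if S = 1 + c*ε/S' with S'(0) = 1, then c is the ε-coefficient of S and S' = c*ε/(S - 1).
S_1 = c0/f = 1 + (-30/29)*ε + (1335/841)*ε^2 + ...; c1 = -30/29.
S_2 = c1*ε/(S_1 - 1) = 1 + (89/58)*ε + (-1/12)*ε^2 + ...; c2 = 89/58.
S_3 = c2*ε/(S_2 - 1) = 1 + (29/534)*ε + (-3451/142578)*ε^2 + ...; c3 = 29/534.
S_4 = c3*ε/(S_3 - 1) = 1 + (119/267)*ε + (-1/15)*ε^2 + ...; c4 = 119/267.
S_5 = c4*ε/(S_4 - 1) = 1 + (89/595)*ε + (-37113/708050)*ε^2 + ...; c5 = 89/595.
S_6 = c5*ε/(S_5 - 1) = 1 + (417/1190)*ε + ...; c6 = 417/1190.


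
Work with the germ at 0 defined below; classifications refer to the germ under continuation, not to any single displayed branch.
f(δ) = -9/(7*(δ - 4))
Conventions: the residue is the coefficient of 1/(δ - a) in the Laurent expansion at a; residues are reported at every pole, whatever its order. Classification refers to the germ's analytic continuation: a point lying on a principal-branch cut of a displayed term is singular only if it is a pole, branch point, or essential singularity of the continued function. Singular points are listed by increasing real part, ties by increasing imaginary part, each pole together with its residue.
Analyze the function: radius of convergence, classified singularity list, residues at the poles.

Denominator factor (δ - 4): pole of order 1 at 4, modulus 4.
The radius of convergence is the smallest modulus among the singular points: 4.
At the order-1 pole 4 set g(δ) = (δ - (4))*f(δ) = -9/7.
Simple pole: residue = g(a) at a = 4, which is -9/7.

Radius of convergence at 0: 4.
At 4: a pole of order 1; residue -9/7.


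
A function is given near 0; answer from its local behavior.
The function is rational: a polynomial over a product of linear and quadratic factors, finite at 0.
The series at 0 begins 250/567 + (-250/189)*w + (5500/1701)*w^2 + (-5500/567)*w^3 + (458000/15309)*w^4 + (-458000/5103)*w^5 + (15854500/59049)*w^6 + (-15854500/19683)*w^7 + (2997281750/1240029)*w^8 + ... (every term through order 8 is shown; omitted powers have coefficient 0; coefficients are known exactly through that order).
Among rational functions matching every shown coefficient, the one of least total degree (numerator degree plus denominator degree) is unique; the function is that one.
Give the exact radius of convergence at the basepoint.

No rational of total degree below 7 reproduces all 9 coefficients; solving the [0/7] Pade equations on them gives f(w) = 6/(7*(w + 1/3)*(w**2 + 9/5)**3), whose expansion matches every shown term.
Denominator factor (w**2 + 9/5)^3: discriminant -36/5, complex-conjugate roots ((3/5)*sqrt(5))*i and -((3/5)*sqrt(5))*i; poles of order 3, moduli (3/5)*sqrt(5) and (3/5)*sqrt(5).
Denominator factor (w + 1/3): pole of order 1 at -1/3, modulus 1/3.
The radius of convergence is the smallest modulus among the singular points: 1/3.

The radius of convergence is 1/3.


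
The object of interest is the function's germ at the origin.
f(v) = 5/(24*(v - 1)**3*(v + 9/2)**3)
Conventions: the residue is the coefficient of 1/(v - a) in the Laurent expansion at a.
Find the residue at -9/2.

The residue is -40/161051.

At the order-3 pole -9/2 set g(v) = (v - (-9/2))^3*f(v) = 5/(24*(v - 1)**3).
Order-3 pole: residue = g''(a)/2; g''(-9/2) = -80/161051, so the residue is -40/161051.


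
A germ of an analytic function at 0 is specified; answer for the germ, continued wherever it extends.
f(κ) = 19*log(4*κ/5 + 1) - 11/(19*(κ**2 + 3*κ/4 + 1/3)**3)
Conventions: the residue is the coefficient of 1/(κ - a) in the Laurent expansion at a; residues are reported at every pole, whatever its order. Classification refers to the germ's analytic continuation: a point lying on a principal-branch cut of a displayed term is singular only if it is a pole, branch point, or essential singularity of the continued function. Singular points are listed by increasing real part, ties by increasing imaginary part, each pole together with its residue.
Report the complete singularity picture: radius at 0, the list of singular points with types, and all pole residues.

Radius of convergence at 0: (1/3)*sqrt(3).
At -5/4: a logarithmic branch point.
At (-3/8) - ((1/24)*sqrt(111))*i: a pole of order 3; residue -((608256/962407)*sqrt(111))*i.
At (-3/8) + ((1/24)*sqrt(111))*i: a pole of order 3; residue ((608256/962407)*sqrt(111))*i.


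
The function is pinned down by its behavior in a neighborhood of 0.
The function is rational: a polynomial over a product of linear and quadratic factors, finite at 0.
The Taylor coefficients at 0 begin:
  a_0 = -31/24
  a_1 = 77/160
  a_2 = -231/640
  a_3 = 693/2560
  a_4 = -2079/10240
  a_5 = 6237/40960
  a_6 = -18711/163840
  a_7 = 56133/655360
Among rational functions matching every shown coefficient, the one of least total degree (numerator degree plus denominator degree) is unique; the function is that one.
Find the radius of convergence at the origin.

No rational of total degree below 2 reproduces all 8 coefficients; solving the [1/1] Pade equations on them gives f(r) = (-13*r/20 - 31/18)/(r + 4/3), whose expansion matches every shown term.
Denominator factor (r + 4/3): pole of order 1 at -4/3, modulus 4/3.
The radius of convergence is the smallest modulus among the singular points: 4/3.

The radius of convergence is 4/3.


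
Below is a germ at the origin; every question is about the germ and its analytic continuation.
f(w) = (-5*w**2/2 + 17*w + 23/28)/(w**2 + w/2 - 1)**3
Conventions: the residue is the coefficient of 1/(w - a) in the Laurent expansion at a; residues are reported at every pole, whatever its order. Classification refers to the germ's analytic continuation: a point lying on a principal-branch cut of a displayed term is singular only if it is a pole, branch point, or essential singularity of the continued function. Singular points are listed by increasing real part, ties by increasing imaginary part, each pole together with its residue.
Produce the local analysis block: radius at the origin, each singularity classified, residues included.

Radius of convergence at 0: -1/4 + (1/4)*sqrt(17).
At -1/4 - (1/4)*sqrt(17): a pole of order 3; residue (3628/34391)*sqrt(17).
At -1/4 + (1/4)*sqrt(17): a pole of order 3; residue -(3628/34391)*sqrt(17).


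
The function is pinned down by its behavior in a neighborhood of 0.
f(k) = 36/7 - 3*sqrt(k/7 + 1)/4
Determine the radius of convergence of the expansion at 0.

The radius of convergence is 7.

Branch term (-3/4)*sqrt(1 - k/(-7)): its argument vanishes at k = -7, a square-root branch point, modulus 7.
The radius of convergence is the smallest modulus among the singular points: 7.


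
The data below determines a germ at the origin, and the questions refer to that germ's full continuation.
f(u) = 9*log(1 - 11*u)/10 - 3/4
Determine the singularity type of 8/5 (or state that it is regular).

The point is a regular point.

There is no denominator, hence no pole anywhere.
Branch term log(1 - u/(1/11)): argument at 8/5 is -83/5, nonzero, so 8/5 is not its branch point (a point on a principal cut is still regular for the continued germ).
So the germ continues analytically to 8/5.


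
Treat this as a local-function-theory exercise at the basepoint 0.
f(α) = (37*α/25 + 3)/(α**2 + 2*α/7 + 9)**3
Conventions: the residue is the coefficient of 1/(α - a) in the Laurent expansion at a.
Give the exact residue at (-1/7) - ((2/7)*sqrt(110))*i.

The factor α**2 + 2*α/7 + 9 splits as (α - a)(α - a') with a = (-1/7) - ((2/7)*sqrt(110))*i, a' = (-1/7) + ((2/7)*sqrt(110))*i. At the order-3 pole a set g(α) = (α - a)^3*f(α) = [37*α/25 + 3] / (α - a')^3.
Order-3 pole: residue = g''(a)/2; g''((-1/7) - ((2/7)*sqrt(110))*i) = ((439383/1064800000)*sqrt(110))*i, so the residue is ((439383/2129600000)*sqrt(110))*i.

The residue is ((439383/2129600000)*sqrt(110))*i.


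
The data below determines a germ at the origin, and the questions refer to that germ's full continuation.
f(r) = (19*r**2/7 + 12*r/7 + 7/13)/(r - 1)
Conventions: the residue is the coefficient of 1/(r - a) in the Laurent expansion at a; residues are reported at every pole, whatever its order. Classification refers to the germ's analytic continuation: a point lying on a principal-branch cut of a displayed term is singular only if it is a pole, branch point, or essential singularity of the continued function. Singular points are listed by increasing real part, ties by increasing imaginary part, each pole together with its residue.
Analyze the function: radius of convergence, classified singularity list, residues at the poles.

Radius of convergence at 0: 1.
At 1: a pole of order 1; residue 452/91.

Denominator factor (r - 1): pole of order 1 at 1, modulus 1.
The radius of convergence is the smallest modulus among the singular points: 1.
At the order-1 pole 1 set g(r) = (r - (1))*f(r) = 19*r**2/7 + 12*r/7 + 7/13.
Simple pole: residue = g(a) at a = 1, which is 452/91.


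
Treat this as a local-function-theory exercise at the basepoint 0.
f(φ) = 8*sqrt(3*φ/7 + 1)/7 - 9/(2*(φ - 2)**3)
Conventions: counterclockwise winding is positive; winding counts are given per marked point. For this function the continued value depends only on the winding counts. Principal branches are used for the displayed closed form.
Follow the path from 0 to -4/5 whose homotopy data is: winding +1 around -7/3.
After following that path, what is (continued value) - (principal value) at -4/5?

The rational part is single-valued and drops out of the difference; each branch term changes only by its own monodromy.
(8/7)*sqrt(1 - φ/(-7/3)): winding +1 is odd, the square root flips sign, contributing -2*(8/7)*sqrt(1 - (-4/5)/(-7/3)) = -2*(8/7)*sqrt(23/35) = -(16/245)*sqrt(805).
Summing the contributions at φ = -4/5 gives -(16/245)*sqrt(805).

Continued minus principal equals -(16/245)*sqrt(805).


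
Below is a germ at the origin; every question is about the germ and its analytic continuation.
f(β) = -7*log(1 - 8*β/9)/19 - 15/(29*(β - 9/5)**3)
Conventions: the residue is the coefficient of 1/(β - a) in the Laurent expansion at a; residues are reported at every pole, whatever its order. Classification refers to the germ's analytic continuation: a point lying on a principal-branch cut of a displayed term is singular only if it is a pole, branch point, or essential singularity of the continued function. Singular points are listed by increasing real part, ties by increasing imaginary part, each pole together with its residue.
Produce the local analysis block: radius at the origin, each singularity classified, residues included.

Radius of convergence at 0: 9/8.
At 9/8: a logarithmic branch point.
At 9/5: a pole of order 3; residue 0.

Denominator factor (β - 9/5)^3: pole of order 3 at 9/5, modulus 9/5.
Branch term (-7/19)*log(1 - β/(9/8)): its argument vanishes at β = 9/8, a logarithmic branch point, modulus 9/8.
The radius of convergence is the smallest modulus among the singular points: 9/8.
The branch term is analytic at 9/5 and contributes nothing to the residue; only the rational part matters.
At the order-3 pole 9/5 set g(β) = (β - (9/5))^3*(rational part) = -15/29.
Order-3 pole: residue = g''(a)/2; g''(9/5) = 0, so the residue is 0.
List the singular points by increasing real part (a conjugate pair: the negative imaginary part first).


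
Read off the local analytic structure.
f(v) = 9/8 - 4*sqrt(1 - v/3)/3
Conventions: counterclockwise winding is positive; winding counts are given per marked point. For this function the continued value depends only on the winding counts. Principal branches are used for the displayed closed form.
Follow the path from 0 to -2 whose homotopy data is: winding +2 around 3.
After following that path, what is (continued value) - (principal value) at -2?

Continued minus principal equals 0.

The rational part is single-valued and drops out of the difference; each branch term changes only by its own monodromy.
(-4/3)*sqrt(1 - v/(3)): winding +2 is even, the square root returns to the same sheet, contribution 0.
Summing the contributions at v = -2 gives 0.


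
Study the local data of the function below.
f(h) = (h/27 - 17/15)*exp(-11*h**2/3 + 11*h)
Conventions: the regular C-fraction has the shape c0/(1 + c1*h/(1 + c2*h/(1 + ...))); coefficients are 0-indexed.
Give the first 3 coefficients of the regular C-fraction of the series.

The regular C-fraction coefficients are [-17/15, -1678/153, 2987375/513468].

Taylor coefficients (expand at 0): a_0 = -17/15, a_1 = -1678/135, a_2 = -17281/270.
c0 = a_0 = -17/15. Peel one level at a time: if S = 1 + c*h/S' with S'(0) = 1, then c is the h-coefficient of S and S' = c*h/(S - 1).
S_1 = c0/f = 1 + (-1678/153)*h + (2987375/46818)*h^2 + ...; c1 = -1678/153.
S_2 = c1*h/(S_1 - 1) = 1 + (2987375/513468)*h + ...; c2 = 2987375/513468.


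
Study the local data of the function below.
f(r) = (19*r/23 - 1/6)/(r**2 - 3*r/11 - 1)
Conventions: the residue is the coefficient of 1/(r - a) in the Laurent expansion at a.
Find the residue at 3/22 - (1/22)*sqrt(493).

The residue is 19/46 + (41/34017)*sqrt(493).

The factor r**2 - 3*r/11 - 1 splits as (r - a)(r - a') with a = 3/22 - (1/22)*sqrt(493), a' = 3/22 + (1/22)*sqrt(493). At the order-1 pole a set g(r) = (r - a)*f(r) = [19*r/23 - 1/6] / (r - a').
Simple pole: residue = g(a) at a = 3/22 - (1/22)*sqrt(493), which is 19/46 + (41/34017)*sqrt(493).


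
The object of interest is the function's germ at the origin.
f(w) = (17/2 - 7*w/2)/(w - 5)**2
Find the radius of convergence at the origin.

The radius of convergence is 5.

Denominator factor (w - 5)^2: pole of order 2 at 5, modulus 5.
The radius of convergence is the smallest modulus among the singular points: 5.


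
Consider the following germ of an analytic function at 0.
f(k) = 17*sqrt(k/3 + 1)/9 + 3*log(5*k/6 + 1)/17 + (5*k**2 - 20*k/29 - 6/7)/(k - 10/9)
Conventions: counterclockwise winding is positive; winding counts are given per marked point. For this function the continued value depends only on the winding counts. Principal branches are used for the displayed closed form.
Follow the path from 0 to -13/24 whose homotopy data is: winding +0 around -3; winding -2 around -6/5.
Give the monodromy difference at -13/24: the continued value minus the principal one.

The rational part is single-valued and drops out of the difference; each branch term changes only by its own monodromy.
(17/9)*sqrt(1 - k/(-3)): winding +0 is even, the square root returns to the same sheet, contribution 0.
(3/17)*log(1 - k/(-6/5)): each positive loop around -6/5 adds 2*pi*i to the log, so winding -2 contributes (3/17)*(-2)*2*pi*i = -(12/17)*pi*i.
Summing the contributions at k = -13/24 gives -(12/17)*pi*i.

Continued minus principal equals -(12/17)*pi*i.


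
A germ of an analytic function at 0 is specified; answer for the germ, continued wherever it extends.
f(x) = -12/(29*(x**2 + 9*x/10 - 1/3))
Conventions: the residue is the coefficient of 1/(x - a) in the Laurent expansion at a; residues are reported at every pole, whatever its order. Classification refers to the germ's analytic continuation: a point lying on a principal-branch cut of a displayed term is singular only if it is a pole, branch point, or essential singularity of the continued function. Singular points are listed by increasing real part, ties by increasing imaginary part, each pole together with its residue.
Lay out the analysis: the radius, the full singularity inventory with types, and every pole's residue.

Radius of convergence at 0: -9/20 + (1/60)*sqrt(1929).
At -9/20 - (1/60)*sqrt(1929): a pole of order 1; residue (120/18647)*sqrt(1929).
At -9/20 + (1/60)*sqrt(1929): a pole of order 1; residue -(120/18647)*sqrt(1929).

Denominator factor (x**2 + 9*x/10 - 1/3): discriminant 643/300, real irrational roots -9/20 + (1/60)*sqrt(1929) and -9/20 - (1/60)*sqrt(1929); poles of order 1, moduli -9/20 + (1/60)*sqrt(1929) and 9/20 + (1/60)*sqrt(1929).
The radius of convergence is the smallest modulus among the singular points: -9/20 + (1/60)*sqrt(1929).
The factor x**2 + 9*x/10 - 1/3 splits as (x - a)(x - a') with a = -9/20 - (1/60)*sqrt(1929), a' = -9/20 + (1/60)*sqrt(1929). At the order-1 pole a set g(x) = (x - a)*f(x) = [-12/29] / (x - a').
Simple pole: residue = g(a) at a = -9/20 - (1/60)*sqrt(1929), which is (120/18647)*sqrt(1929).
The factor x**2 + 9*x/10 - 1/3 splits as (x - a)(x - a') with a = -9/20 + (1/60)*sqrt(1929), a' = -9/20 - (1/60)*sqrt(1929). At the order-1 pole a set g(x) = (x - a)*f(x) = [-12/29] / (x - a').
Simple pole: residue = g(a) at a = -9/20 + (1/60)*sqrt(1929), which is -(120/18647)*sqrt(1929).
List the singular points by increasing real part (a conjugate pair: the negative imaginary part first).
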